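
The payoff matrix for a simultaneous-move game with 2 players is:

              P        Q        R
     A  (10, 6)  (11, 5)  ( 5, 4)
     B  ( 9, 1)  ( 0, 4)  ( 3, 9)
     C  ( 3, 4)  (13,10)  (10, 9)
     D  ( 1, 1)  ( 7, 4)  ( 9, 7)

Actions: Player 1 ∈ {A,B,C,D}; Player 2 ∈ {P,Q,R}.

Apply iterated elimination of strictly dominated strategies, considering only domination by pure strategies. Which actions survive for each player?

Survivors P1:{A,C} P2:{P,Q}

P1 drop B (A beats it: P:10>9 Q:11>0 R:5>3)
P1 drop D (C beats it: P:3>1 Q:13>7 R:10>9)
P2 drop R (Q beats it: A:5>4 C:10>9)
P1→{A,C} P2→{P,Q}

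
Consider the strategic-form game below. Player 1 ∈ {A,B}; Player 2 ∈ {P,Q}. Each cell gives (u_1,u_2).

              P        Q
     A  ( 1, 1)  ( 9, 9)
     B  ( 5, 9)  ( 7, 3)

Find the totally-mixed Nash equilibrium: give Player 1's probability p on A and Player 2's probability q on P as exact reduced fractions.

P1 indiff ⇒ q·1+(1-q)·9 = q·5+(1-q)·7 ⇒ q(-4) = (1-q)(-2) ⇒ q = 1/3
P2 indiff ⇒ p·1+(1-p)·9 = p·9+(1-p)·3 ⇒ p(-8) = (1-p)(-6) ⇒ p = 3/7

(p,q) = (3/7, 1/3)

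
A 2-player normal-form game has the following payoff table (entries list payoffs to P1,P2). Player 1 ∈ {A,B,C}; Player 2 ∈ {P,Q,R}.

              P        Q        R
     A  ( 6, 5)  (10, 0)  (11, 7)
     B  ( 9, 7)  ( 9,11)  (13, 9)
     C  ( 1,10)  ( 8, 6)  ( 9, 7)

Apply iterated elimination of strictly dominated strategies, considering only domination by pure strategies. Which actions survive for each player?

P1 drop C (A beats it: P:6>1 Q:10>8 R:11>9)
P2 drop P (R beats it: A:7>5 B:9>7)
P1→{A,B} P2→{Q,R}

Remaining: P1:{A,B} P2:{Q,R}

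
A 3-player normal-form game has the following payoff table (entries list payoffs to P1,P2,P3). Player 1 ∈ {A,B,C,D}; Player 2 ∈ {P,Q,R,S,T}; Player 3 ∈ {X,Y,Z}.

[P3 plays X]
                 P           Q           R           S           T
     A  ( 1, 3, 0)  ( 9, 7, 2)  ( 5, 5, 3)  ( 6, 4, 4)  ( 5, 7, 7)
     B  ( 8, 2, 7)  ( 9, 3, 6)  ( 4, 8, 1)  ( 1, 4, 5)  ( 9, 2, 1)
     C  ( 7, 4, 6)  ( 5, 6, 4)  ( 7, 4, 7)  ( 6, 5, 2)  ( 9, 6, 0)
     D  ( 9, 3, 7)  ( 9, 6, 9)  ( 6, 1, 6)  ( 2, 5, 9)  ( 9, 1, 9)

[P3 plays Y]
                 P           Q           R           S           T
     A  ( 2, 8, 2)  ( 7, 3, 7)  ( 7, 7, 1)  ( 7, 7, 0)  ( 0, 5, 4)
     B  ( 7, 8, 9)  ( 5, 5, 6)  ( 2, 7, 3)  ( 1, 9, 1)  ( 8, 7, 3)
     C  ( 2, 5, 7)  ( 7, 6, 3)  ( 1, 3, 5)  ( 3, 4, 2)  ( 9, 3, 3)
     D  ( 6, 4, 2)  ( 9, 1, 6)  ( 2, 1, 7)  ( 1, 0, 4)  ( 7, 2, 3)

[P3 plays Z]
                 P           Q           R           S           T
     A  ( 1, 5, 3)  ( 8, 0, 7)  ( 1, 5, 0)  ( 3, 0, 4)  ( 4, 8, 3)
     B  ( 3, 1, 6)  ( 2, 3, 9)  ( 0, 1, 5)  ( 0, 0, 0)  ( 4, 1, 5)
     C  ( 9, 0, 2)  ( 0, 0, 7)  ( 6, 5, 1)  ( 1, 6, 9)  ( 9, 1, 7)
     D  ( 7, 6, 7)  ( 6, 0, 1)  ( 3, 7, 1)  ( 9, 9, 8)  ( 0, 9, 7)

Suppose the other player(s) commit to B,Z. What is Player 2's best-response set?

argmax u_2 = {Q}

u_2(P vs B,Z) = 1
u_2(Q vs B,Z) = 3
u_2(R vs B,Z) = 1
u_2(S vs B,Z) = 0
u_2(T vs B,Z) = 1
max payoff 3 at {Q}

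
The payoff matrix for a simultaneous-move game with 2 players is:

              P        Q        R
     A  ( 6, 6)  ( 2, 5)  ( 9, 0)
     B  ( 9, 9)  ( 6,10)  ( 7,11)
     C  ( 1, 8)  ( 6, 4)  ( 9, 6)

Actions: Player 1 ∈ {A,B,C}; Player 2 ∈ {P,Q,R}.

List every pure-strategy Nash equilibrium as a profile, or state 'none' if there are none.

No pure NE.

(A,P): not NE [P1→B gives 9>6]
(A,Q): not NE [P1→C gives 6>2; P2→P gives 6>5]
(A,R): not NE [P2→P gives 6>0]
(B,P): not NE [P2→R gives 11>9]
(B,Q): not NE [P2→R gives 11>10]
(B,R): not NE [P1→C gives 9>7]
(C,P): not NE [P1→B gives 9>1]
(C,Q): not NE [P2→P gives 8>4]
(C,R): not NE [P2→P gives 8>6]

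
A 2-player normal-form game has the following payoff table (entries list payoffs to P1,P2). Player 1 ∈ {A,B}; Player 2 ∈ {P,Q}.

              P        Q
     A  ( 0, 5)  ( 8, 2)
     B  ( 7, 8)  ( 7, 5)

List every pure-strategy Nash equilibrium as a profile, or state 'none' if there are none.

(A,P): not NE [P1→B gives 7>0]
(A,Q): not NE [P2→P gives 5>2]
(B,P): NE
(B,Q): not NE [P1→A gives 8>7; P2→P gives 8>5]

NE set: (B,P)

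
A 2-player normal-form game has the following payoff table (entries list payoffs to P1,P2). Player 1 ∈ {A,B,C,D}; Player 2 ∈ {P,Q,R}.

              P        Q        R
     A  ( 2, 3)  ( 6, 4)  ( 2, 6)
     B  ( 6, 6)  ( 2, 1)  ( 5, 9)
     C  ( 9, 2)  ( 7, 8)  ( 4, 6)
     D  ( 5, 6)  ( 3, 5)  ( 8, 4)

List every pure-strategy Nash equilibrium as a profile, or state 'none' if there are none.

PSNE = {(C,Q)}

(A,P): not NE [P1→C gives 9>2; P2→R gives 6>3]
(A,Q): not NE [P1→C gives 7>6; P2→R gives 6>4]
(A,R): not NE [P1→D gives 8>2]
(B,P): not NE [P1→C gives 9>6; P2→R gives 9>6]
(B,Q): not NE [P1→C gives 7>2; P2→R gives 9>1]
(B,R): not NE [P1→D gives 8>5]
(C,P): not NE [P2→Q gives 8>2]
(C,Q): NE
(C,R): not NE [P1→D gives 8>4; P2→Q gives 8>6]
(D,P): not NE [P1→C gives 9>5]
(D,Q): not NE [P1→C gives 7>3; P2→P gives 6>5]
(D,R): not NE [P2→P gives 6>4]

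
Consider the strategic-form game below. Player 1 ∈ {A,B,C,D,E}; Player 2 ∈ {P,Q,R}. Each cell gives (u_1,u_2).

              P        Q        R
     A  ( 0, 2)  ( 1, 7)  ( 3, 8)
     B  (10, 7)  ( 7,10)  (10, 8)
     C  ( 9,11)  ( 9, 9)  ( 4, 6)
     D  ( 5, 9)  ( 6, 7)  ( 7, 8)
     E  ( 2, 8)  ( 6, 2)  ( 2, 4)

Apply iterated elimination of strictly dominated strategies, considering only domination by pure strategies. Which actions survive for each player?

Remaining: P1:{B,C} P2:{P,Q}

P1 drop A (B beats it: P:10>0 Q:7>1 R:10>3)
P1 drop D (B beats it: P:10>5 Q:7>6 R:10>7)
P1 drop E (B beats it: P:10>2 Q:7>6 R:10>2)
P2 drop R (Q beats it: B:10>8 C:9>6)
P1→{B,C} P2→{P,Q}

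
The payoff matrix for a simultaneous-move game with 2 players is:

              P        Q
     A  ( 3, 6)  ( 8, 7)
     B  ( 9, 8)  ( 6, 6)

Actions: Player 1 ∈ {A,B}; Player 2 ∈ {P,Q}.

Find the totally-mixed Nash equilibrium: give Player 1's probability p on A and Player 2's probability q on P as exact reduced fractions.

P1 indiff ⇒ q·3+(1-q)·8 = q·9+(1-q)·6 ⇒ q(-6) = (1-q)(-2) ⇒ q = 1/4
P2 indiff ⇒ p·6+(1-p)·8 = p·7+(1-p)·6 ⇒ p(-1) = (1-p)(-2) ⇒ p = 2/3

p=2/3, q=1/4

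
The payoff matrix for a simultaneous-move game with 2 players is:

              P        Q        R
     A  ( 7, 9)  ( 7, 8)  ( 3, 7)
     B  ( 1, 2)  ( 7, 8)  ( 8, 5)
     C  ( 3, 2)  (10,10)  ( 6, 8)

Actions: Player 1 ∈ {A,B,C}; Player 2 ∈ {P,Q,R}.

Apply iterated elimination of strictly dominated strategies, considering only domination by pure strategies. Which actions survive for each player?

Survivors P1:{A,C} P2:{P,Q}

P2 drop R (Q beats it: A:8>7 B:8>5 C:10>8)
P1 drop B (C beats it: P:3>1 Q:10>7)
P1→{A,C} P2→{P,Q}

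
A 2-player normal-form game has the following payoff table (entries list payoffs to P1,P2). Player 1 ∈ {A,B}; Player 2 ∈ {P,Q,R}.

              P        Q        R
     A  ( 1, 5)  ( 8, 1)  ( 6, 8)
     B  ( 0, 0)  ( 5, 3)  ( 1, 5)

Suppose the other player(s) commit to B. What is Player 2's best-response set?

argmax u_2 = {R}

u_2(P vs B) = 0
u_2(Q vs B) = 3
u_2(R vs B) = 5
max payoff 5 at {R}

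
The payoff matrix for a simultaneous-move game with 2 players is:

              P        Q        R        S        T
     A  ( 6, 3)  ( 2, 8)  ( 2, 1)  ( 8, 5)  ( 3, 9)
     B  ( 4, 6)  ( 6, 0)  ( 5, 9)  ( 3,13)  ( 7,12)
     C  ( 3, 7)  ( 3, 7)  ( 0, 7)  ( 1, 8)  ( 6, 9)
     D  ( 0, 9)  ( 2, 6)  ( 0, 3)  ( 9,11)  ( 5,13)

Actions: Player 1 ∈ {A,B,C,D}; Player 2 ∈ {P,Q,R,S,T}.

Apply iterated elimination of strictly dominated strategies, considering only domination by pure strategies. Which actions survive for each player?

P1 drop C (B beats it: P:4>3 Q:6>3 R:5>0 S:3>1 T:7>6)
P2 drop P (S beats it: A:5>3 B:13>6 D:11>9)
P2 drop Q (T beats it: A:9>8 B:12>0 D:13>6)
P2 drop R (S beats it: A:5>1 B:13>9 D:11>3)
P1 drop A (D beats it: S:9>8 T:5>3)
P1→{B,D} P2→{S,T}

IESDS → P1:{B,D} P2:{S,T}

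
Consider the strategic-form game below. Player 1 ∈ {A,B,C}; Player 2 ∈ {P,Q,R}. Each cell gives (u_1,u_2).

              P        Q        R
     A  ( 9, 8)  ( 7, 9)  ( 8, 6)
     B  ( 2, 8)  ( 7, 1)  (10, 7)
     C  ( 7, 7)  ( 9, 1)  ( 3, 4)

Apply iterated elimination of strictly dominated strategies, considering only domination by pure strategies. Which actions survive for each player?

IESDS → P1:{A,C} P2:{P,Q}

P2 drop R (P beats it: A:8>6 B:8>7 C:7>4)
P1 drop B (C beats it: P:7>2 Q:9>7)
P1→{A,C} P2→{P,Q}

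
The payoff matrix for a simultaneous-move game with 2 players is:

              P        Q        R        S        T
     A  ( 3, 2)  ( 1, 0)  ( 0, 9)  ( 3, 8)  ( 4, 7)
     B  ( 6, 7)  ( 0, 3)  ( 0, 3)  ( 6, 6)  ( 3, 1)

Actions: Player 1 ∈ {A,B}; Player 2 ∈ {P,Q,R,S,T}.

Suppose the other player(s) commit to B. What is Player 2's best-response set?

BR_2 = {P}

u_2(P vs B) = 7
u_2(Q vs B) = 3
u_2(R vs B) = 3
u_2(S vs B) = 6
u_2(T vs B) = 1
max payoff 7 at {P}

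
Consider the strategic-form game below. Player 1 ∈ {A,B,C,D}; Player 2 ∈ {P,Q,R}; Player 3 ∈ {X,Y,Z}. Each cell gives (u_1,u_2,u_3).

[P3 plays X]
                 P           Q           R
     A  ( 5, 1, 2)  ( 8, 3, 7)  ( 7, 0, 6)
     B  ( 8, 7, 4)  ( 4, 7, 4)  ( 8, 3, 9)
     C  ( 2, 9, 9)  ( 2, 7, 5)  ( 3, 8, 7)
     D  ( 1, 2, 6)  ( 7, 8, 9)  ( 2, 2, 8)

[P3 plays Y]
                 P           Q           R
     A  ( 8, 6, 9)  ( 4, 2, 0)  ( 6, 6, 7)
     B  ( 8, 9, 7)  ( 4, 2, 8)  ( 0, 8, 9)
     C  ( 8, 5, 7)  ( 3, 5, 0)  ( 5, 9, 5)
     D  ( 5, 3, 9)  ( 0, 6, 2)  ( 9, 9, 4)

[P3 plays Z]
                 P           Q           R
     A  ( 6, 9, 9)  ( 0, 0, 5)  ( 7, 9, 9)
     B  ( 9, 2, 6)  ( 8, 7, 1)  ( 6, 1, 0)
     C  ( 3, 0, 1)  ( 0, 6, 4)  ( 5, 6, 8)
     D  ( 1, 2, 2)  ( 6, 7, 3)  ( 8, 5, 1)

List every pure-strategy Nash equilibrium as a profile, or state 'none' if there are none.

(A,P,X): not NE [P1→B gives 8>5; P2→Q gives 3>1; P3→Z gives 9>2]
(A,P,Y): NE
(A,P,Z): not NE [P1→B gives 9>6]
(A,Q,X): NE
(A,Q,Y): not NE [P2→R gives 6>2; P3→X gives 7>0]
(A,Q,Z): not NE [P1→B gives 8>0; P2→R gives 9>0; P3→X gives 7>5]
(A,R,X): not NE [P1→B gives 8>7; P2→Q gives 3>0; P3→Z gives 9>6]
(A,R,Y): not NE [P1→D gives 9>6; P3→Z gives 9>7]
(A,R,Z): not NE [P1→D gives 8>7]
(B,P,X): not NE [P3→Y gives 7>4]
(B,P,Y): NE
(B,P,Z): not NE [P2→Q gives 7>2; P3→Y gives 7>6]
(B,Q,X): not NE [P1→A gives 8>4; P3→Y gives 8>4]
(B,Q,Y): not NE [P2→P gives 9>2]
(B,Q,Z): not NE [P3→Y gives 8>1]
(B,R,X): not NE [P2→Q gives 7>3]
(B,R,Y): not NE [P1→D gives 9>0; P2→P gives 9>8]
(B,R,Z): not NE [P1→D gives 8>6; P2→Q gives 7>1; P3→Y gives 9>0]
(C,P,X): not NE [P1→B gives 8>2]
(C,P,Y): not NE [P2→R gives 9>5; P3→X gives 9>7]
(C,P,Z): not NE [P1→B gives 9>3; P2→R gives 6>0; P3→X gives 9>1]
(C,Q,X): not NE [P1→A gives 8>2; P2→P gives 9>7]
(C,Q,Y): not NE [P1→B gives 4>3; P2→R gives 9>5; P3→X gives 5>0]
(C,Q,Z): not NE [P1→B gives 8>0; P3→X gives 5>4]
(C,R,X): not NE [P1→B gives 8>3; P2→P gives 9>8; P3→Z gives 8>7]
(C,R,Y): not NE [P1→D gives 9>5; P3→Z gives 8>5]
(C,R,Z): not NE [P1→D gives 8>5]
(D,P,X): not NE [P1→B gives 8>1; P2→Q gives 8>2; P3→Y gives 9>6]
(D,P,Y): not NE [P1→C gives 8>5; P2→R gives 9>3]
(D,P,Z): not NE [P1→B gives 9>1; P2→Q gives 7>2; P3→Y gives 9>2]
(D,Q,X): not NE [P1→A gives 8>7]
(D,Q,Y): not NE [P1→B gives 4>0; P2→R gives 9>6; P3→X gives 9>2]
(D,Q,Z): not NE [P1→B gives 8>6; P3→X gives 9>3]
(D,R,X): not NE [P1→B gives 8>2; P2→Q gives 8>2]
(D,R,Y): not NE [P3→X gives 8>4]
(D,R,Z): not NE [P2→Q gives 7>5; P3→X gives 8>1]

NE set: (A,P,Y), (A,Q,X), (B,P,Y)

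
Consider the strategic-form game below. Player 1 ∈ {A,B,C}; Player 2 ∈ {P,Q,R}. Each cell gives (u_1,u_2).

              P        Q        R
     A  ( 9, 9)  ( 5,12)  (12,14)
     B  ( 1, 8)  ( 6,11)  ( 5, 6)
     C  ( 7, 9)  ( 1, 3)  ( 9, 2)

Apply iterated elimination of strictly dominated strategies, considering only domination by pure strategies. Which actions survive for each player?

P1 drop C (A beats it: P:9>7 Q:5>1 R:12>9)
P2 drop P (Q beats it: A:12>9 B:11>8)
P1→{A,B} P2→{Q,R}

Survivors P1:{A,B} P2:{Q,R}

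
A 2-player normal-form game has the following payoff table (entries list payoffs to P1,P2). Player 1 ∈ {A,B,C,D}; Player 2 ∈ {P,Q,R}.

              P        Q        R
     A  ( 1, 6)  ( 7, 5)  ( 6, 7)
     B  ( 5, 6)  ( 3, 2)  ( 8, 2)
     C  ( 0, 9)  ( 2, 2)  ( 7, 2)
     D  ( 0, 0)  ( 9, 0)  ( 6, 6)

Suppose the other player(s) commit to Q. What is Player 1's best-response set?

BR_1 = {D}

u_1(A vs Q) = 7
u_1(B vs Q) = 3
u_1(C vs Q) = 2
u_1(D vs Q) = 9
max payoff 9 at {D}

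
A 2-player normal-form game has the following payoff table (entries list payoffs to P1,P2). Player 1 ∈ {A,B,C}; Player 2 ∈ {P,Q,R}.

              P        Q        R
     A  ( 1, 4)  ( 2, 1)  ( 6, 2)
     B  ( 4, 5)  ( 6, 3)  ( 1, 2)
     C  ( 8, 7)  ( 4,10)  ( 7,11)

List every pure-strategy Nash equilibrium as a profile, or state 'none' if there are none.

Nash profiles: (C,R)

(A,P): not NE [P1→C gives 8>1]
(A,Q): not NE [P1→B gives 6>2; P2→P gives 4>1]
(A,R): not NE [P1→C gives 7>6; P2→P gives 4>2]
(B,P): not NE [P1→C gives 8>4]
(B,Q): not NE [P2→P gives 5>3]
(B,R): not NE [P1→C gives 7>1; P2→P gives 5>2]
(C,P): not NE [P2→R gives 11>7]
(C,Q): not NE [P1→B gives 6>4; P2→R gives 11>10]
(C,R): NE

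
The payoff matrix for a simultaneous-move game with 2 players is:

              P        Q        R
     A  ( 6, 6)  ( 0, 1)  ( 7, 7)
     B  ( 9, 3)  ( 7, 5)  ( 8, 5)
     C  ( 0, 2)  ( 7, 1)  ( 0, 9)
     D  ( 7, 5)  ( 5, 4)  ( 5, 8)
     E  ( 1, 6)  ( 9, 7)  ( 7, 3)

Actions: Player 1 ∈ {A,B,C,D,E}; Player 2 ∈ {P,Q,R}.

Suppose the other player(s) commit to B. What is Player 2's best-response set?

argmax u_2 = {Q,R}

u_2(P vs B) = 3
u_2(Q vs B) = 5
u_2(R vs B) = 5
max payoff 5 at {Q,R}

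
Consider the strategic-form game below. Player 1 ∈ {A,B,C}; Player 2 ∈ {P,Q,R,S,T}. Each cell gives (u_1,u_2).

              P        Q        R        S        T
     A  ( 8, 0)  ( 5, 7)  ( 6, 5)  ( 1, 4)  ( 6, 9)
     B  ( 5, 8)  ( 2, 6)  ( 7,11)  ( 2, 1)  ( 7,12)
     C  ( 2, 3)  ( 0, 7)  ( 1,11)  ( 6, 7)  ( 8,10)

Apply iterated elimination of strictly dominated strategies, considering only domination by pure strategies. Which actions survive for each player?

Remaining: P1:{B,C} P2:{R,T}

P2 drop P (R beats it: A:5>0 B:11>8 C:11>3)
P2 drop Q (T beats it: A:9>7 B:12>6 C:10>7)
P1 drop A (B beats it: R:7>6 S:2>1 T:7>6)
P2 drop S (R beats it: B:11>1 C:11>7)
P1→{B,C} P2→{R,T}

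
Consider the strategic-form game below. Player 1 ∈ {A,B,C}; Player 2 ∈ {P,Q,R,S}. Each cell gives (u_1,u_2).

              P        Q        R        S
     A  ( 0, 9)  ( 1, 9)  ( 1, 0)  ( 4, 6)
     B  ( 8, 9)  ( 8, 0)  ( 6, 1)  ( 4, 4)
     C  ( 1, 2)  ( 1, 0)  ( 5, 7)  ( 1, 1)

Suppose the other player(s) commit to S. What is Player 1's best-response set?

P1 best: {A,B}

u_1(A vs S) = 4
u_1(B vs S) = 4
u_1(C vs S) = 1
max payoff 4 at {A,B}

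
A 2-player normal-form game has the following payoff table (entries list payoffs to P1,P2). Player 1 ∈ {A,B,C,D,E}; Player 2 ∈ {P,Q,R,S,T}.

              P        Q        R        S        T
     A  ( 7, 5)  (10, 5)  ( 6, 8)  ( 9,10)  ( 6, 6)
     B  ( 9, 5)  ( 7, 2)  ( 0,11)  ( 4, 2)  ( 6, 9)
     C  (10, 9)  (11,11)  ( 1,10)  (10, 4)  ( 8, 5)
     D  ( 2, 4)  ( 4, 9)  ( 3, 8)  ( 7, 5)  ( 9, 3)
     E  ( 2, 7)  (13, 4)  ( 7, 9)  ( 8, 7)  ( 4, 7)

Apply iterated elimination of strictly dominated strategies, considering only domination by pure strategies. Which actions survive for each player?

P1 drop B (C beats it: P:10>9 Q:11>7 R:1>0 S:10>4 T:8>6)
P2 drop P (R beats it: A:8>5 C:10>9 D:8>4 E:9>7)
P2 drop T (R beats it: A:8>6 C:10>5 D:8>3 E:9>7)
P1 drop D (A beats it: Q:10>4 R:6>3 S:9>7)
P1→{A,C,E} P2→{Q,R,S}

IESDS → P1:{A,C,E} P2:{Q,R,S}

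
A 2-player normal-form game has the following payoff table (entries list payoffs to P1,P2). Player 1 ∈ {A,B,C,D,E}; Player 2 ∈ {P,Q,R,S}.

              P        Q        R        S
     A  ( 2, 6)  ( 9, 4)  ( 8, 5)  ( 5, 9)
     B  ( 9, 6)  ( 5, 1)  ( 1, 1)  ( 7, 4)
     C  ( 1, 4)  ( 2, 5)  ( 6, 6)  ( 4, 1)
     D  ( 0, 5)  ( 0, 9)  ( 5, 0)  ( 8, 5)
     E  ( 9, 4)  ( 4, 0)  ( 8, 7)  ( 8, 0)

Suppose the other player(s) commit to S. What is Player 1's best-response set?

P1 best: {D,E}

u_1(A vs S) = 5
u_1(B vs S) = 7
u_1(C vs S) = 4
u_1(D vs S) = 8
u_1(E vs S) = 8
max payoff 8 at {D,E}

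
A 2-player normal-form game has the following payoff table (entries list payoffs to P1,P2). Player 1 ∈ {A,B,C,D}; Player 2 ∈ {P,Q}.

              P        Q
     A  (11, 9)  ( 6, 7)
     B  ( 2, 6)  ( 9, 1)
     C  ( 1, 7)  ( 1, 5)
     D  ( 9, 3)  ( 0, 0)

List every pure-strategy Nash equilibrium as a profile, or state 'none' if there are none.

(A,P): NE
(A,Q): not NE [P1→B gives 9>6; P2→P gives 9>7]
(B,P): not NE [P1→A gives 11>2]
(B,Q): not NE [P2→P gives 6>1]
(C,P): not NE [P1→A gives 11>1]
(C,Q): not NE [P1→B gives 9>1; P2→P gives 7>5]
(D,P): not NE [P1→A gives 11>9]
(D,Q): not NE [P1→B gives 9>0; P2→P gives 3>0]

NE set: (A,P)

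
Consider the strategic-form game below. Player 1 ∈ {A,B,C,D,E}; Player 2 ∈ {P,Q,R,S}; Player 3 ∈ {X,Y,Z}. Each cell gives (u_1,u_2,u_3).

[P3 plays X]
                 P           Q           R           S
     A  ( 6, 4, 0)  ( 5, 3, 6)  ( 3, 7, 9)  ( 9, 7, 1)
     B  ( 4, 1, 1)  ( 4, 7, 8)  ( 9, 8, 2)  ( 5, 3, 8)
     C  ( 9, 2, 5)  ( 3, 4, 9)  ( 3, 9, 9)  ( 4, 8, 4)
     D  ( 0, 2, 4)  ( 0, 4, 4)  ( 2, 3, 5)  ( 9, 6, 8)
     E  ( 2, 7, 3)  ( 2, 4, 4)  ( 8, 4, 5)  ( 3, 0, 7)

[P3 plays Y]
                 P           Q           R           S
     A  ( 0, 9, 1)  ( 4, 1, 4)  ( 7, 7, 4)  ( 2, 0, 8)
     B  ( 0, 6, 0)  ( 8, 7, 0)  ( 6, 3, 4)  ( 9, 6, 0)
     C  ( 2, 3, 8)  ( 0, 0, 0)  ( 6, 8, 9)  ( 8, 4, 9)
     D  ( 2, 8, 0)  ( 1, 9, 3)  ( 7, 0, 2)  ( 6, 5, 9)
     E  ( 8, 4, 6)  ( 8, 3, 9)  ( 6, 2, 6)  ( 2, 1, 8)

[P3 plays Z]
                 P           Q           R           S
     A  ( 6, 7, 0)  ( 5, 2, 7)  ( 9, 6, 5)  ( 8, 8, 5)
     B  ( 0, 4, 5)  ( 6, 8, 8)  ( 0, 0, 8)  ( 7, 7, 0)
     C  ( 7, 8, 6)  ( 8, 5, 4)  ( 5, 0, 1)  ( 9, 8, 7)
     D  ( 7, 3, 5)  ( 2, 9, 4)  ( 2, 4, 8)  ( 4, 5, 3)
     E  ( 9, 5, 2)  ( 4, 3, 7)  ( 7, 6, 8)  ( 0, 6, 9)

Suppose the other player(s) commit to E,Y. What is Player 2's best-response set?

u_2(P vs E,Y) = 4
u_2(Q vs E,Y) = 3
u_2(R vs E,Y) = 2
u_2(S vs E,Y) = 1
max payoff 4 at {P}

argmax u_2 = {P}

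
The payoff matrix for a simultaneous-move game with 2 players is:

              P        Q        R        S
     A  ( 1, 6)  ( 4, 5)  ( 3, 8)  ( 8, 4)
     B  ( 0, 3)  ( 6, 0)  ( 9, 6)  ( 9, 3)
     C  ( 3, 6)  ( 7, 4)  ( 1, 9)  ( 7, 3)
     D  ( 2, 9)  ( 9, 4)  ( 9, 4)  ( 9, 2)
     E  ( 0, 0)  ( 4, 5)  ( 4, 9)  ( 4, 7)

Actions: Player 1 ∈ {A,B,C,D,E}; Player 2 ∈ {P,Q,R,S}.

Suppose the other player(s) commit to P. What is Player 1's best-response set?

P1 best: {C}

u_1(A vs P) = 1
u_1(B vs P) = 0
u_1(C vs P) = 3
u_1(D vs P) = 2
u_1(E vs P) = 0
max payoff 3 at {C}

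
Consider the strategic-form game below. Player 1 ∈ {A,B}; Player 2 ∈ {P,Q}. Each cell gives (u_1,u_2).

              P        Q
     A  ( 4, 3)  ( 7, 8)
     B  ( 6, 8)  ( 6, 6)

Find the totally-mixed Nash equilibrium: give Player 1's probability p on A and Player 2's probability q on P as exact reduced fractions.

p=2/7, q=1/3

P1 indiff ⇒ q·4+(1-q)·7 = q·6+(1-q)·6 ⇒ q(-2) = (1-q)(-1) ⇒ q = 1/3
P2 indiff ⇒ p·3+(1-p)·8 = p·8+(1-p)·6 ⇒ p(-5) = (1-p)(-2) ⇒ p = 2/7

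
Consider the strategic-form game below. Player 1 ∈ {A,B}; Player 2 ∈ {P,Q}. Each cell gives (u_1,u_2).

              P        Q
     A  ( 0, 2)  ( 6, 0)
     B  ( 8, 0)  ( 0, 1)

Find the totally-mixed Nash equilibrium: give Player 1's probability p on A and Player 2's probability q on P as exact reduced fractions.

(p,q) = (1/3, 3/7)

P1 indiff ⇒ q·0+(1-q)·6 = q·8+(1-q)·0 ⇒ q(-8) = (1-q)(-6) ⇒ q = 3/7
P2 indiff ⇒ p·2+(1-p)·0 = p·0+(1-p)·1 ⇒ p(2) = (1-p)(1) ⇒ p = 1/3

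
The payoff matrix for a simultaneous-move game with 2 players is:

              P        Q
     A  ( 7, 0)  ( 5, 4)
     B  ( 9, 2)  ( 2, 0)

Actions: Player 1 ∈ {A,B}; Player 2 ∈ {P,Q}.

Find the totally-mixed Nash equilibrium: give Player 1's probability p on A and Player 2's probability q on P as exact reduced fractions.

P1 indiff ⇒ q·7+(1-q)·5 = q·9+(1-q)·2 ⇒ q(-2) = (1-q)(-3) ⇒ q = 3/5
P2 indiff ⇒ p·0+(1-p)·2 = p·4+(1-p)·0 ⇒ p(-4) = (1-p)(-2) ⇒ p = 1/3

p=1/3, q=3/5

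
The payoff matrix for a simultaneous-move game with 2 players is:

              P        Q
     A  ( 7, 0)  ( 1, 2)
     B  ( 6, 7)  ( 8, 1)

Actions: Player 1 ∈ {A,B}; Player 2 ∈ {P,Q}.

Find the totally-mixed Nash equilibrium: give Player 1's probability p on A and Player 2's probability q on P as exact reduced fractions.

P1 indiff ⇒ q·7+(1-q)·1 = q·6+(1-q)·8 ⇒ q(1) = (1-q)(7) ⇒ q = 7/8
P2 indiff ⇒ p·0+(1-p)·7 = p·2+(1-p)·1 ⇒ p(-2) = (1-p)(-6) ⇒ p = 3/4

(p,q) = (3/4, 7/8)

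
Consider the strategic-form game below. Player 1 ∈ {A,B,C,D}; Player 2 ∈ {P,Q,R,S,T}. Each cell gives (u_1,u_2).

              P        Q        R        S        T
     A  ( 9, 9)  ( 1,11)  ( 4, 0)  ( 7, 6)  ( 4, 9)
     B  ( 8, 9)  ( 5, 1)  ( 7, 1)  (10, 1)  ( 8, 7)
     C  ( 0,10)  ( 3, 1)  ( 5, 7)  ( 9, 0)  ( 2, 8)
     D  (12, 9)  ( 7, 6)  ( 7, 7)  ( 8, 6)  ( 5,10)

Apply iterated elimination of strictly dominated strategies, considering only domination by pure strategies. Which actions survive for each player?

P1 drop A (D beats it: P:12>9 Q:7>1 R:7>4 S:8>7 T:5>4)
P1 drop C (B beats it: P:8>0 Q:5>3 R:7>5 S:10>9 T:8>2)
P2 drop Q (P beats it: B:9>1 D:9>6)
P2 drop R (P beats it: B:9>1 D:9>7)
P2 drop S (P beats it: B:9>1 D:9>6)
P1→{B,D} P2→{P,T}

Remaining: P1:{B,D} P2:{P,T}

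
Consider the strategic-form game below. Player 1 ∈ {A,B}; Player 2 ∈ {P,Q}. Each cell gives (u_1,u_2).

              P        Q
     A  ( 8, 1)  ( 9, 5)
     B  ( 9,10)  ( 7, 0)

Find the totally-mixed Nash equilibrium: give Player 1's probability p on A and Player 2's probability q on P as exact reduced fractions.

P1 indiff ⇒ q·8+(1-q)·9 = q·9+(1-q)·7 ⇒ q(-1) = (1-q)(-2) ⇒ q = 2/3
P2 indiff ⇒ p·1+(1-p)·10 = p·5+(1-p)·0 ⇒ p(-4) = (1-p)(-10) ⇒ p = 5/7

(p,q) = (5/7, 2/3)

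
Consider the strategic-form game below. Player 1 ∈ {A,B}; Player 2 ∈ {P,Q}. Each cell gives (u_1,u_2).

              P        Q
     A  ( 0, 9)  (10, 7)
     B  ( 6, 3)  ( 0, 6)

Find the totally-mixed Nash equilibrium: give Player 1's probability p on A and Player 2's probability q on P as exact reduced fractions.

(p,q) = (3/5, 5/8)

P1 indiff ⇒ q·0+(1-q)·10 = q·6+(1-q)·0 ⇒ q(-6) = (1-q)(-10) ⇒ q = 5/8
P2 indiff ⇒ p·9+(1-p)·3 = p·7+(1-p)·6 ⇒ p(2) = (1-p)(3) ⇒ p = 3/5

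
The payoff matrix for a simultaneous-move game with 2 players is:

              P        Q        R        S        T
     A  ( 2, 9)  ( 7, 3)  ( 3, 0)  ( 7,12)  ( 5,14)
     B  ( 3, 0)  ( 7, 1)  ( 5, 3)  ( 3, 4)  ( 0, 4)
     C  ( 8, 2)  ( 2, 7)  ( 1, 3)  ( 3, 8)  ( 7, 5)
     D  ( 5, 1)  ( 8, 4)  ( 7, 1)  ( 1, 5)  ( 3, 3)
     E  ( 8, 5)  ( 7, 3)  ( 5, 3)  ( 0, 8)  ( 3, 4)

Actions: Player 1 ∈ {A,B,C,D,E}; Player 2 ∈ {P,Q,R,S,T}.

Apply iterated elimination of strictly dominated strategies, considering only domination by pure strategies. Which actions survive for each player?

P2 drop P (S beats it: A:12>9 B:4>0 C:8>2 D:5>1 E:8>5)
P2 drop Q (S beats it: A:12>3 B:4>1 C:8>7 D:5>4 E:8>3)
P2 drop R (S beats it: A:12>0 B:4>3 C:8>3 D:5>1 E:8>3)
P1 drop B (A beats it: S:7>3 T:5>0)
P1 drop D (A beats it: S:7>1 T:5>3)
P1 drop E (A beats it: S:7>0 T:5>3)
P1→{A,C} P2→{S,T}

Remaining: P1:{A,C} P2:{S,T}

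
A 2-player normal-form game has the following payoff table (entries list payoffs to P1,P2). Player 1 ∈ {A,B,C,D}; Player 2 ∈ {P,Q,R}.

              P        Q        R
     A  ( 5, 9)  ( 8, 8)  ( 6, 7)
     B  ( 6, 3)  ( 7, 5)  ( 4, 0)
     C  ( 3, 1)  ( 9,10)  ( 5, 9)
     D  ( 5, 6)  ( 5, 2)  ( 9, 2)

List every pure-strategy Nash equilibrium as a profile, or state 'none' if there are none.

(A,P): not NE [P1→B gives 6>5]
(A,Q): not NE [P1→C gives 9>8; P2→P gives 9>8]
(A,R): not NE [P1→D gives 9>6; P2→P gives 9>7]
(B,P): not NE [P2→Q gives 5>3]
(B,Q): not NE [P1→C gives 9>7]
(B,R): not NE [P1→D gives 9>4; P2→Q gives 5>0]
(C,P): not NE [P1→B gives 6>3; P2→Q gives 10>1]
(C,Q): NE
(C,R): not NE [P1→D gives 9>5; P2→Q gives 10>9]
(D,P): not NE [P1→B gives 6>5]
(D,Q): not NE [P1→C gives 9>5; P2→P gives 6>2]
(D,R): not NE [P2→P gives 6>2]

PSNE = {(C,Q)}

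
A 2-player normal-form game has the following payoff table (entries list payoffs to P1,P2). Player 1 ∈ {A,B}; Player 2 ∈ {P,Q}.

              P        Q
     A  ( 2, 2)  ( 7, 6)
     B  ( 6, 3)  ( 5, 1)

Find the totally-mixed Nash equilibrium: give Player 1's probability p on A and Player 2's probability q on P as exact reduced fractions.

P1 indiff ⇒ q·2+(1-q)·7 = q·6+(1-q)·5 ⇒ q(-4) = (1-q)(-2) ⇒ q = 1/3
P2 indiff ⇒ p·2+(1-p)·3 = p·6+(1-p)·1 ⇒ p(-4) = (1-p)(-2) ⇒ p = 1/3

(p,q) = (1/3, 1/3)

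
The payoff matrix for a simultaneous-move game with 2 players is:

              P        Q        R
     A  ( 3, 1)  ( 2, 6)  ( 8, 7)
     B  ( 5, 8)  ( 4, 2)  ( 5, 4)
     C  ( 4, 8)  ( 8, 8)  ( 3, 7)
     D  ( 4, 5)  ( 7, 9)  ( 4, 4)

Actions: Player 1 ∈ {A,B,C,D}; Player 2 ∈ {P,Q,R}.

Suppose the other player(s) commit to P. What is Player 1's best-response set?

u_1(A vs P) = 3
u_1(B vs P) = 5
u_1(C vs P) = 4
u_1(D vs P) = 4
max payoff 5 at {B}

P1 best: {B}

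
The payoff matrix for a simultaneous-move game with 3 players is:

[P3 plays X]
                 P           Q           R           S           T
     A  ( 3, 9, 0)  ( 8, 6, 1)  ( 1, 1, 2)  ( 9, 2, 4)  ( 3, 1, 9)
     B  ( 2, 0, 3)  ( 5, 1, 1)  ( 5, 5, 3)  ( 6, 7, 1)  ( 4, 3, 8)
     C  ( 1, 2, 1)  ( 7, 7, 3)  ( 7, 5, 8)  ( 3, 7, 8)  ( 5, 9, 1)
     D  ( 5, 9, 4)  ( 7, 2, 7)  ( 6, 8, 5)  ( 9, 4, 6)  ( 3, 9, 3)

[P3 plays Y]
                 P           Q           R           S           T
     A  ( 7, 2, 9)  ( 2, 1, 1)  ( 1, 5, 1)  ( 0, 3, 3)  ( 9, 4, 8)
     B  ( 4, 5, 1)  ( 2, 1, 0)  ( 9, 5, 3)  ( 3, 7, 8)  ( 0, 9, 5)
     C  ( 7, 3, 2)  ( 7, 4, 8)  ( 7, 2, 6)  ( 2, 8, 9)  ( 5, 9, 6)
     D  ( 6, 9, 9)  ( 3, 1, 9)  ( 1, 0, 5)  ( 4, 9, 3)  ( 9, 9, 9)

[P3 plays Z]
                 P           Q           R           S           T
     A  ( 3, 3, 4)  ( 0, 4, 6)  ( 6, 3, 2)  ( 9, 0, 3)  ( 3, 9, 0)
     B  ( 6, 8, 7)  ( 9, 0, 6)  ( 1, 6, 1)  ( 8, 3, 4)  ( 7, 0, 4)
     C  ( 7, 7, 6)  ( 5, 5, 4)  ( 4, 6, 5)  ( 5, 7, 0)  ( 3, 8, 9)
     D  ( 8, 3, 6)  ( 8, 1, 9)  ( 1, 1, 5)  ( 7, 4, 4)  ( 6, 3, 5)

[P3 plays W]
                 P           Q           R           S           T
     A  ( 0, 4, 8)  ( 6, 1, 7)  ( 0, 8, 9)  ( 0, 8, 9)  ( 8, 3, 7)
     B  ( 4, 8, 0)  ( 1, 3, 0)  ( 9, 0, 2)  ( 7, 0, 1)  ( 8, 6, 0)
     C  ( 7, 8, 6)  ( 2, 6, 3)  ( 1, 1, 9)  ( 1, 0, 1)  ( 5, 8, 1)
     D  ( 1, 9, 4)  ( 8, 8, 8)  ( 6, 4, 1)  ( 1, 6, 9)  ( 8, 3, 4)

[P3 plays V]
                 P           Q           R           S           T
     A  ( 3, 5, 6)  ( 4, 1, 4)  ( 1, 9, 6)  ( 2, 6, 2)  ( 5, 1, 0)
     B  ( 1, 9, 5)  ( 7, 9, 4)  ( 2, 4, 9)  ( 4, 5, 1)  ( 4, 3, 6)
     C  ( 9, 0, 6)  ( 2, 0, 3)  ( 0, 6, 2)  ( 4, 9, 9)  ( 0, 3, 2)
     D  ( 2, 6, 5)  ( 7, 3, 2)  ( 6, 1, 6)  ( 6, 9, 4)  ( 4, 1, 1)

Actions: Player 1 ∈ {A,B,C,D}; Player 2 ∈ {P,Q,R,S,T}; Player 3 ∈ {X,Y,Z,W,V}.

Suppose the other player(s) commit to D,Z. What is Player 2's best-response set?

P2 best: {S}

u_2(P vs D,Z) = 3
u_2(Q vs D,Z) = 1
u_2(R vs D,Z) = 1
u_2(S vs D,Z) = 4
u_2(T vs D,Z) = 3
max payoff 4 at {S}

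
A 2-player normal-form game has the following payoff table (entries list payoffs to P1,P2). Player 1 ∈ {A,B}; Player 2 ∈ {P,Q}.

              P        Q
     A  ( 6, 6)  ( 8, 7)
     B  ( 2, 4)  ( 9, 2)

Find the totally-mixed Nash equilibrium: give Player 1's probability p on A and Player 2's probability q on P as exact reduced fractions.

P1 indiff ⇒ q·6+(1-q)·8 = q·2+(1-q)·9 ⇒ q(4) = (1-q)(1) ⇒ q = 1/5
P2 indiff ⇒ p·6+(1-p)·4 = p·7+(1-p)·2 ⇒ p(-1) = (1-p)(-2) ⇒ p = 2/3

p=2/3, q=1/5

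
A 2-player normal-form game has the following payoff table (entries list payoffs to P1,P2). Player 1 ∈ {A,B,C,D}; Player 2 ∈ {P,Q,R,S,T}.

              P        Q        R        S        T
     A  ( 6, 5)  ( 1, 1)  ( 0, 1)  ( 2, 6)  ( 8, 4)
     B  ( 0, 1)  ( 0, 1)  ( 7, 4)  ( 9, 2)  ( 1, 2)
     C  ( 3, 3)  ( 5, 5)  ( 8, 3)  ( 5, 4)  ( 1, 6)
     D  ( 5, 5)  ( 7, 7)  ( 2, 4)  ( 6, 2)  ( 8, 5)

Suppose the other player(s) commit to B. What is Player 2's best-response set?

BR_2 = {R}

u_2(P vs B) = 1
u_2(Q vs B) = 1
u_2(R vs B) = 4
u_2(S vs B) = 2
u_2(T vs B) = 2
max payoff 4 at {R}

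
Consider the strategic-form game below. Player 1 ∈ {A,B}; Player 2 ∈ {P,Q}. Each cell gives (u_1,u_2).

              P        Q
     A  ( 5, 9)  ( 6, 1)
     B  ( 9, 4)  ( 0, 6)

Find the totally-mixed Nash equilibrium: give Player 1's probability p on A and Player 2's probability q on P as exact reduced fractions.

P1 mixes 1/5 on A; P2 mixes 3/5 on P

P1 indiff ⇒ q·5+(1-q)·6 = q·9+(1-q)·0 ⇒ q(-4) = (1-q)(-6) ⇒ q = 3/5
P2 indiff ⇒ p·9+(1-p)·4 = p·1+(1-p)·6 ⇒ p(8) = (1-p)(2) ⇒ p = 1/5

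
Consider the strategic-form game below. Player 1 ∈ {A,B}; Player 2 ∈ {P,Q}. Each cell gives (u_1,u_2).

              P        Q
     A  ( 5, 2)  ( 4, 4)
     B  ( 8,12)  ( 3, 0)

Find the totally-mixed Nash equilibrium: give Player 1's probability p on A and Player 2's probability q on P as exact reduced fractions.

P1 mixes 6/7 on A; P2 mixes 1/4 on P

P1 indiff ⇒ q·5+(1-q)·4 = q·8+(1-q)·3 ⇒ q(-3) = (1-q)(-1) ⇒ q = 1/4
P2 indiff ⇒ p·2+(1-p)·12 = p·4+(1-p)·0 ⇒ p(-2) = (1-p)(-12) ⇒ p = 6/7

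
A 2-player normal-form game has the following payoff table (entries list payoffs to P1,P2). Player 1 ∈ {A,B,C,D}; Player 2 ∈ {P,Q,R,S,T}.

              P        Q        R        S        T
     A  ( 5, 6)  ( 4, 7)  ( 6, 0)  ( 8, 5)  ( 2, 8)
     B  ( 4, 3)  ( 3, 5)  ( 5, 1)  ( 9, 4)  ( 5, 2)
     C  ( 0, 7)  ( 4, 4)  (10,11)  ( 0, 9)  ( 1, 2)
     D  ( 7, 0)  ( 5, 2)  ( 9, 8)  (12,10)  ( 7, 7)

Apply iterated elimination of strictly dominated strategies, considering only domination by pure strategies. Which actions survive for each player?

P1 drop A (D beats it: P:7>5 Q:5>4 R:9>6 S:12>8 T:7>2)
P1 drop B (D beats it: P:7>4 Q:5>3 R:9>5 S:12>9 T:7>5)
P2 drop P (R beats it: C:11>7 D:8>0)
P2 drop Q (R beats it: C:11>4 D:8>2)
P2 drop T (R beats it: C:11>2 D:8>7)
P1→{C,D} P2→{R,S}

Survivors P1:{C,D} P2:{R,S}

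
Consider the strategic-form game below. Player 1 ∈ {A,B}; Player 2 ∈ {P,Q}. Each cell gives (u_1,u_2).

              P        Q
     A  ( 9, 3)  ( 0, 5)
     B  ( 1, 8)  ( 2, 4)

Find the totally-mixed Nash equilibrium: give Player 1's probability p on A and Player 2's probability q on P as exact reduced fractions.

P1 indiff ⇒ q·9+(1-q)·0 = q·1+(1-q)·2 ⇒ q(8) = (1-q)(2) ⇒ q = 1/5
P2 indiff ⇒ p·3+(1-p)·8 = p·5+(1-p)·4 ⇒ p(-2) = (1-p)(-4) ⇒ p = 2/3

(p,q) = (2/3, 1/5)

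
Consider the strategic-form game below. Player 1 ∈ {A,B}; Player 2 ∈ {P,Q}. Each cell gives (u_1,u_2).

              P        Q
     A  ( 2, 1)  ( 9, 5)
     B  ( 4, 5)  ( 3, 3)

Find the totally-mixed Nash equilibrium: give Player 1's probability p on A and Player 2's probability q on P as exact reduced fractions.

p=1/3, q=3/4

P1 indiff ⇒ q·2+(1-q)·9 = q·4+(1-q)·3 ⇒ q(-2) = (1-q)(-6) ⇒ q = 3/4
P2 indiff ⇒ p·1+(1-p)·5 = p·5+(1-p)·3 ⇒ p(-4) = (1-p)(-2) ⇒ p = 1/3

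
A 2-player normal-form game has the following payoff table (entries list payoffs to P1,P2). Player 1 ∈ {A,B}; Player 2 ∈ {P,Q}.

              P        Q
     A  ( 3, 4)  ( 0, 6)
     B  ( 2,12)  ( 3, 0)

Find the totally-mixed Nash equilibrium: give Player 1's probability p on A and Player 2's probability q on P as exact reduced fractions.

(p,q) = (6/7, 3/4)

P1 indiff ⇒ q·3+(1-q)·0 = q·2+(1-q)·3 ⇒ q(1) = (1-q)(3) ⇒ q = 3/4
P2 indiff ⇒ p·4+(1-p)·12 = p·6+(1-p)·0 ⇒ p(-2) = (1-p)(-12) ⇒ p = 6/7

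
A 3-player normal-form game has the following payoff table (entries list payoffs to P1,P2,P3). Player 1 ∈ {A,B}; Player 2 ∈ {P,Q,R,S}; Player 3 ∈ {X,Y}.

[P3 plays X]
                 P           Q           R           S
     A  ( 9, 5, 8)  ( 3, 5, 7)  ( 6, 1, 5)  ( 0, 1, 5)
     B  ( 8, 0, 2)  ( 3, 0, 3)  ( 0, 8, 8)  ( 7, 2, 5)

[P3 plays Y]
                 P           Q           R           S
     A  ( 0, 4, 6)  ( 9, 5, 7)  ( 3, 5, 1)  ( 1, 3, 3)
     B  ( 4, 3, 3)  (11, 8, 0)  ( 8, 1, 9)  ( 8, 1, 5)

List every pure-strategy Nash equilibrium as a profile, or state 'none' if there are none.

PSNE = {(A,P,X), (A,Q,X)}

(A,P,X): NE
(A,P,Y): not NE [P1→B gives 4>0; P2→R gives 5>4; P3→X gives 8>6]
(A,Q,X): NE
(A,Q,Y): not NE [P1→B gives 11>9]
(A,R,X): not NE [P2→Q gives 5>1]
(A,R,Y): not NE [P1→B gives 8>3; P3→X gives 5>1]
(A,S,X): not NE [P1→B gives 7>0; P2→Q gives 5>1]
(A,S,Y): not NE [P1→B gives 8>1; P2→R gives 5>3; P3→X gives 5>3]
(B,P,X): not NE [P1→A gives 9>8; P2→R gives 8>0; P3→Y gives 3>2]
(B,P,Y): not NE [P2→Q gives 8>3]
(B,Q,X): not NE [P2→R gives 8>0]
(B,Q,Y): not NE [P3→X gives 3>0]
(B,R,X): not NE [P1→A gives 6>0; P3→Y gives 9>8]
(B,R,Y): not NE [P2→Q gives 8>1]
(B,S,X): not NE [P2→R gives 8>2]
(B,S,Y): not NE [P2→Q gives 8>1]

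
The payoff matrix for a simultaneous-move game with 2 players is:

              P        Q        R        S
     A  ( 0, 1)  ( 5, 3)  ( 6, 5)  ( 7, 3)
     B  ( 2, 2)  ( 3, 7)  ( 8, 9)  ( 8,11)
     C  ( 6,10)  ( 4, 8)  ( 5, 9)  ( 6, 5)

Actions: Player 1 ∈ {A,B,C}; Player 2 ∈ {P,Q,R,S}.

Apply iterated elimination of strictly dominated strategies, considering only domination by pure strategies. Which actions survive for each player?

Survivors P1:{B,C} P2:{P,R,S}

P2 drop Q (R beats it: A:5>3 B:9>7 C:9>8)
P1 drop A (B beats it: P:2>0 R:8>6 S:8>7)
P1→{B,C} P2→{P,R,S}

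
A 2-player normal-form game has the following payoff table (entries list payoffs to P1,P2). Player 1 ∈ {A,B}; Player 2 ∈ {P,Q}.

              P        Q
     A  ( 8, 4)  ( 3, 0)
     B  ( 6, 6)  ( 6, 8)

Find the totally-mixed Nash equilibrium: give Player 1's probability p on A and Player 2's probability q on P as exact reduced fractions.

p=1/3, q=3/5

P1 indiff ⇒ q·8+(1-q)·3 = q·6+(1-q)·6 ⇒ q(2) = (1-q)(3) ⇒ q = 3/5
P2 indiff ⇒ p·4+(1-p)·6 = p·0+(1-p)·8 ⇒ p(4) = (1-p)(2) ⇒ p = 1/3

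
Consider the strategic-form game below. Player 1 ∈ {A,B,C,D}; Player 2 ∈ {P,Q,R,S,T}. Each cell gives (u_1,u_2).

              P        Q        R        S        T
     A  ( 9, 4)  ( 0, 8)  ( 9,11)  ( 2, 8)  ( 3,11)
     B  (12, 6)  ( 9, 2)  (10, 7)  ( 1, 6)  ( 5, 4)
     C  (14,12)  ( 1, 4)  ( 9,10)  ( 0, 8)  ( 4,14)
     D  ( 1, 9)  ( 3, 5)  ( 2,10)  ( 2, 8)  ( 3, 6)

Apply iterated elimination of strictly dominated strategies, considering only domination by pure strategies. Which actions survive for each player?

P2 drop Q (R beats it: A:11>8 B:7>2 C:10>4 D:10>5)
P2 drop S (R beats it: A:11>8 B:7>6 C:10>8 D:10>8)
P1 drop A (B beats it: P:12>9 R:10>9 T:5>3)
P1 drop D (B beats it: P:12>1 R:10>2 T:5>3)
P1→{B,C} P2→{P,R,T}

Remaining: P1:{B,C} P2:{P,R,T}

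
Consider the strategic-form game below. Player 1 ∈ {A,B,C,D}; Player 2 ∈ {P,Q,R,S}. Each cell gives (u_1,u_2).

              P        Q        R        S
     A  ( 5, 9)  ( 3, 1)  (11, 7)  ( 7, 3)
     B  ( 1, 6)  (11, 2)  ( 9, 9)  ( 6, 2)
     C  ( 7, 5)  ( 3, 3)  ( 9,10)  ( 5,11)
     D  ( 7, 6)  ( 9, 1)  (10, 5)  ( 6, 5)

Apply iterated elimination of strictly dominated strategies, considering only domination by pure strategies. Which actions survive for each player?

P2 drop Q (P beats it: A:9>1 B:6>2 C:5>3 D:6>1)
P1 drop B (A beats it: P:5>1 R:11>9 S:7>6)
P1→{A,C,D} P2→{P,R,S}

IESDS → P1:{A,C,D} P2:{P,R,S}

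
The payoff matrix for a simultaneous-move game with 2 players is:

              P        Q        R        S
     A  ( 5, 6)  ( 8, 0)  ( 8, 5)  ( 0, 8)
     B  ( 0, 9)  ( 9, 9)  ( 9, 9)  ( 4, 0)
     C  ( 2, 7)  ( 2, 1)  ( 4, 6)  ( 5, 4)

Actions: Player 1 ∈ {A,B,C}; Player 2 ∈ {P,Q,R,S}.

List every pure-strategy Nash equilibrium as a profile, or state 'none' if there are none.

Nash profiles: (B,Q), (B,R)

(A,P): not NE [P2→S gives 8>6]
(A,Q): not NE [P1→B gives 9>8; P2→S gives 8>0]
(A,R): not NE [P1→B gives 9>8; P2→S gives 8>5]
(A,S): not NE [P1→C gives 5>0]
(B,P): not NE [P1→A gives 5>0]
(B,Q): NE
(B,R): NE
(B,S): not NE [P1→C gives 5>4; P2→R gives 9>0]
(C,P): not NE [P1→A gives 5>2]
(C,Q): not NE [P1→B gives 9>2; P2→P gives 7>1]
(C,R): not NE [P1→B gives 9>4; P2→P gives 7>6]
(C,S): not NE [P2→P gives 7>4]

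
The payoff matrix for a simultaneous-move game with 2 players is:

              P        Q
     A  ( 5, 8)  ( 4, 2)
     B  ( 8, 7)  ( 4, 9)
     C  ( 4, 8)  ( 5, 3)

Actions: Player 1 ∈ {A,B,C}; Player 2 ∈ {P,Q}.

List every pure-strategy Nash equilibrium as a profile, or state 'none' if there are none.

Equilibria: none

(A,P): not NE [P1→B gives 8>5]
(A,Q): not NE [P1→C gives 5>4; P2→P gives 8>2]
(B,P): not NE [P2→Q gives 9>7]
(B,Q): not NE [P1→C gives 5>4]
(C,P): not NE [P1→B gives 8>4]
(C,Q): not NE [P2→P gives 8>3]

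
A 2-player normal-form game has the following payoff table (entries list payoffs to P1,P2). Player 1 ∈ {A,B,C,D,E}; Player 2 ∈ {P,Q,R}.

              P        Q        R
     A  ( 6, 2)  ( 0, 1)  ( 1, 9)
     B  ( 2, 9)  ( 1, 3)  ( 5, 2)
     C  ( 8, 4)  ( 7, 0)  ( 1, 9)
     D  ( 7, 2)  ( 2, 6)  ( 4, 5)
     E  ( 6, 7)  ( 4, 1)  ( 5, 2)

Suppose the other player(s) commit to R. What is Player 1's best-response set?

P1 best: {B,E}

u_1(A vs R) = 1
u_1(B vs R) = 5
u_1(C vs R) = 1
u_1(D vs R) = 4
u_1(E vs R) = 5
max payoff 5 at {B,E}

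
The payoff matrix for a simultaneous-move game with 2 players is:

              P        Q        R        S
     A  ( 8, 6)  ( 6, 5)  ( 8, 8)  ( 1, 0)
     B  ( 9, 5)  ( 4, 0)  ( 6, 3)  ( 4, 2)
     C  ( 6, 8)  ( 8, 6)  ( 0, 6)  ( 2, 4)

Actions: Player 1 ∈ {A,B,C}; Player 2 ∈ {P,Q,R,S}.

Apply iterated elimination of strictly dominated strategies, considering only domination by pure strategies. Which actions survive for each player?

Remaining: P1:{A,B} P2:{P,R}

P2 drop Q (P beats it: A:6>5 B:5>0 C:8>6)
P1 drop C (B beats it: P:9>6 R:6>0 S:4>2)
P2 drop S (P beats it: A:6>0 B:5>2)
P1→{A,B} P2→{P,R}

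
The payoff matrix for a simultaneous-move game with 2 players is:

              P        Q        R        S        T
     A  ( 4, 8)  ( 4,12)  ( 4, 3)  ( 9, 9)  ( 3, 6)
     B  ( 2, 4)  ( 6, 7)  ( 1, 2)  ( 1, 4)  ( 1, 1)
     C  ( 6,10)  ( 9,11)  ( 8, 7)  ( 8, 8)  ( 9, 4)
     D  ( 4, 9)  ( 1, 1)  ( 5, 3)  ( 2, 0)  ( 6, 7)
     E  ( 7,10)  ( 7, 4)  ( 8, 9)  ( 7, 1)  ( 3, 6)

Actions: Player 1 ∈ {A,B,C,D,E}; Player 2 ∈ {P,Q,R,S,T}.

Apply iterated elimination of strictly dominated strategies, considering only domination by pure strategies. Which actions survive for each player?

P1 drop B (C beats it: P:6>2 Q:9>6 R:8>1 S:8>1 T:9>1)
P1 drop D (C beats it: P:6>4 Q:9>1 R:8>5 S:8>2 T:9>6)
P2 drop R (P beats it: A:8>3 C:10>7 E:10>9)
P2 drop S (Q beats it: A:12>9 C:11>8 E:4>1)
P1 drop A (C beats it: P:6>4 Q:9>4 T:9>3)
P2 drop T (P beats it: C:10>4 E:10>6)
P1→{C,E} P2→{P,Q}

Remaining: P1:{C,E} P2:{P,Q}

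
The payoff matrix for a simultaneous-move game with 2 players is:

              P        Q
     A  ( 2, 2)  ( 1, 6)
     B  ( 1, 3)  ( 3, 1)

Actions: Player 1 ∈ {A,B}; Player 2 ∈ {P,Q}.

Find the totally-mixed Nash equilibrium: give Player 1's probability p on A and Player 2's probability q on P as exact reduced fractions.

P1 indiff ⇒ q·2+(1-q)·1 = q·1+(1-q)·3 ⇒ q(1) = (1-q)(2) ⇒ q = 2/3
P2 indiff ⇒ p·2+(1-p)·3 = p·6+(1-p)·1 ⇒ p(-4) = (1-p)(-2) ⇒ p = 1/3

p=1/3, q=2/3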